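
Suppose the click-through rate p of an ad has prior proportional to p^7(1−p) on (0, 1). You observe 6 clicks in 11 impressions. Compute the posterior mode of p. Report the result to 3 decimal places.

p̂_MAP = 0.684

The prior density ∝ p^7(1−p)^1 is the kernel of Beta(8, 2).
Data: 6 successes in 11 trials. The binomial likelihood contributes p^6(1−p)^5, so the posterior is Beta(8+6, 2+5) = Beta(14, 7).
For Beta(a, b) with a, b > 1 the mode is (a−1)/(a+b−2) = 13/19 ≈ 0.684.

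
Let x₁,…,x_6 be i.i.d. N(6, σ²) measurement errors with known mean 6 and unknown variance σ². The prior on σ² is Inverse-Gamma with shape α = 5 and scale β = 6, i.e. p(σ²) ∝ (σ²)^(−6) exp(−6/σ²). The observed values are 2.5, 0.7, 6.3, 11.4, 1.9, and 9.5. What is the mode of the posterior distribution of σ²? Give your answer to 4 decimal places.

Sum of squared deviations about the known mean: SS = (2.5−6)² + (0.7−6)² + (6.3−6)² + (11.4−6)² + (1.9−6)² + (9.5−6)² = 98.65.
The Normal likelihood contributes (σ²)^(−n/2) exp(−SS/(2σ²)), so the posterior is Inverse-Gamma(α + n/2, β + SS/2) = Inverse-Gamma(8, 55.325).
The mode of Inverse-Gamma(a, b) is b/(a+1) = 55.325/9 ≈ 6.1472.

σ̂²_MAP = 6.1472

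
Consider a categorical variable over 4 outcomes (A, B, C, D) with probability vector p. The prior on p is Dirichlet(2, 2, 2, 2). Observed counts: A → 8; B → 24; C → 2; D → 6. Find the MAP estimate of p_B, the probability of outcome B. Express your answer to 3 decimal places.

The posterior is Dirichlet(αᵢ + nᵢ) = Dirichlet(10, 26, 4, 8).
For a Dirichlet(a₁,…,a_K) with all aᵢ > 1, the mode has j-th component (aⱼ − 1)/(Σaᵢ − K).
Here Σaᵢ = 48 and K = 4, so p_B = (26 − 1)/(48 − 4) = 25/44 ≈ 0.568.

MAP estimate of p_B = 0.568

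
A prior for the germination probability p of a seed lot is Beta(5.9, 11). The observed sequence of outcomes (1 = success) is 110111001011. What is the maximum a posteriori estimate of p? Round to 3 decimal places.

p̂_MAP = 0.480

Prior: Beta(5.9, 11).
Data: 8 successes in 12 trials (from the sequence). The binomial likelihood contributes p^8(1−p)^4, so the posterior is Beta(5.9+8, 11+4) = Beta(13.9, 15).
For Beta(a, b) with a, b > 1 the mode is (a−1)/(a+b−2) = 12.9/26.9 ≈ 0.480.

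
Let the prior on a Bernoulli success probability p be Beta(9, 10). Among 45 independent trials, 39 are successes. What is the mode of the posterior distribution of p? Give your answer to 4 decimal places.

p̂_MAP = 0.7581

Prior: Beta(9, 10).
Data: 39 successes in 45 trials. The binomial likelihood contributes p^39(1−p)^6, so the posterior is Beta(9+39, 10+6) = Beta(48, 16).
For Beta(a, b) with a, b > 1 the mode is (a−1)/(a+b−2) = 47/62 ≈ 0.7581.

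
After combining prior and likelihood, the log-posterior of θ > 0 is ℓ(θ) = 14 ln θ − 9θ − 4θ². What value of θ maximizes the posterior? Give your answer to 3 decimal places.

ℓ'(θ) = 14/θ − 9 − 8θ. Setting this to zero and multiplying by θ: 8θ² + 9θ − 14 = 0.
θ = (−9 + √(9² + 4·8·14)) / (2·8) = (−9 + √529) / 16 = (−9 + 23)/16 = 7/8.
ℓ''(θ) = −14/θ² − 8 < 0, confirming a maximum.

θ̂_MAP = 0.875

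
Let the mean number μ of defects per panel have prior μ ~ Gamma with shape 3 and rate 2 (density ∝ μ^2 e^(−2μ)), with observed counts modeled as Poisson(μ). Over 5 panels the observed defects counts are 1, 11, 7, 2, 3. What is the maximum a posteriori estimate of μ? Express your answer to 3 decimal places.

Σxᵢ = 1+11+7+2+3 = 24, with n = 5.
Posterior ∝ μ^2e^(−2μ) · μ^24e^(−5μ) = μ^26e^(−7μ), i.e. Gamma(shape=27, rate=7).
The mode of a Gamma(a, b) with a ≥ 1 (shape–rate) is (a−1)/b = 26/7 ≈ 3.714.

μ̂_MAP = 3.714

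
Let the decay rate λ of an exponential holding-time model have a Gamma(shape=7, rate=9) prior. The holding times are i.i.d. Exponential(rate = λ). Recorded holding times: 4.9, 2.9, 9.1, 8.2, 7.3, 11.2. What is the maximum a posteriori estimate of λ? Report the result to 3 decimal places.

The Exponential(rate=λ) likelihood is ∝ λ^n e^(−λΣtᵢ). Here n = 6 and Σtᵢ = 4.9 + 2.9 + 9.1 + 8.2 + 7.3 + 11.2 = 43.6.
Posterior ∝ λ^6e^(−9λ) · λ^6e^(−43.6λ) = λ^12e^(−52.6λ), i.e. Gamma(13, 52.6).
Mode = (a−1)/b = 12/52.6 ≈ 0.228.

λ̂_MAP = 0.228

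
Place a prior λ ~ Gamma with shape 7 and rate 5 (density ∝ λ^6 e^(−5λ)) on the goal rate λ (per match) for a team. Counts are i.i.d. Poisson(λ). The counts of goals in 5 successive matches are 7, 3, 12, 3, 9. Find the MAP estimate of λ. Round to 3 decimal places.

λ̂_MAP = 4.000

Σxᵢ = 7+3+12+3+9 = 34, with n = 5.
Posterior ∝ λ^6e^(−5λ) · λ^34e^(−5λ) = λ^40e^(−10λ), i.e. Gamma(shape=41, rate=10).
The mode of a Gamma(a, b) with a ≥ 1 (shape–rate) is (a−1)/b = 40/10 ≈ 4.000.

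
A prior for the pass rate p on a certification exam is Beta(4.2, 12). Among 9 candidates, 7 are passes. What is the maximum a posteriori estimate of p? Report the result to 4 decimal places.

Prior: Beta(4.2, 12).
Data: 7 successes in 9 trials. The binomial likelihood contributes p^7(1−p)^2, so the posterior is Beta(4.2+7, 12+2) = Beta(11.2, 14).
For Beta(a, b) with a, b > 1 the mode is (a−1)/(a+b−2) = 10.2/23.2 ≈ 0.4397.

p̂_MAP = 0.4397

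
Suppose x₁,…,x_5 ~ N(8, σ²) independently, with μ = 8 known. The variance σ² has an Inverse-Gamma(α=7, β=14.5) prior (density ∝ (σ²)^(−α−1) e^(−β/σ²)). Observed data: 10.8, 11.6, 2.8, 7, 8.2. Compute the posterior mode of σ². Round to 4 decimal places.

σ̂²_MAP = 3.7086

Sum of squared deviations about the known mean: SS = (10.8−8)² + (11.6−8)² + (2.8−8)² + (7−8)² + (8.2−8)² = 48.88.
The Normal likelihood contributes (σ²)^(−n/2) exp(−SS/(2σ²)), so the posterior is Inverse-Gamma(α + n/2, β + SS/2) = Inverse-Gamma(9.5, 38.94).
The mode of Inverse-Gamma(a, b) is b/(a+1) = 38.94/10.5 ≈ 3.7086.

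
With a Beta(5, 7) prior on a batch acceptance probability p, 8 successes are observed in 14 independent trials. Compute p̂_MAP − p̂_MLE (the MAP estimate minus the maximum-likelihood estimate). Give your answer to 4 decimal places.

Posterior is Beta(13, 13); MAP = (13−1)/(26−2) = 12/24 ≈ 0.50000.
MLE ignores the prior: p̂_MLE = k/n = 8/14 ≈ 0.57143.
Difference = 12/24 − 8/14 = -1/14 ≈ -0.0714.

MAP − MLE = -0.0714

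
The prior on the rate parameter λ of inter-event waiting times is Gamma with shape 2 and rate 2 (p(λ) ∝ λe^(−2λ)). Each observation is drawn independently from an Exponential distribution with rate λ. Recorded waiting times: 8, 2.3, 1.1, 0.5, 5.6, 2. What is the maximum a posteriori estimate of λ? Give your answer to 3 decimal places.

The Exponential(rate=λ) likelihood is ∝ λ^n e^(−λΣtᵢ). Here n = 6 and Σtᵢ = 8 + 2.3 + 1.1 + 0.5 + 5.6 + 2 = 19.5.
Posterior ∝ λe^(−2λ) · λ^6e^(−19.5λ) = λ^7e^(−21.5λ), i.e. Gamma(8, 21.5).
Mode = (a−1)/b = 7/21.5 ≈ 0.326.

λ̂_MAP = 0.326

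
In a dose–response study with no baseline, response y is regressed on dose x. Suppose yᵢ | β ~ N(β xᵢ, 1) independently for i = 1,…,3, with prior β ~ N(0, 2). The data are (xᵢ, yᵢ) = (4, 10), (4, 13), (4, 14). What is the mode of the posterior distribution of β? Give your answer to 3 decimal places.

β̂_MAP = 3.052

log p(β | y) = −Σ(yᵢ − βxᵢ)²/(2·1) − β²/(2·2) + const.
Setting the derivative to zero: Σxᵢ(yᵢ − βxᵢ)/1 − β/2 = 0, so β = Σxᵢyᵢ / (Σxᵢ² + σ²/τ²).
Σxᵢyᵢ = 4·10 + 4·13 + 4·14 = 148; Σxᵢ² = 48; σ²/τ² = 0.5.
β̂_MAP = 148 / (48 + 0.5) = 148/48.5 ≈ 3.052.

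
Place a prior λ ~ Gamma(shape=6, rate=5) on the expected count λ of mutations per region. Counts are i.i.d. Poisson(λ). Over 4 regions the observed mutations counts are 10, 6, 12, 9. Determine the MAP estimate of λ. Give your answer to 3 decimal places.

Σxᵢ = 10+6+12+9 = 37, with n = 4.
Posterior ∝ λ^5e^(−5λ) · λ^37e^(−4λ) = λ^42e^(−9λ), i.e. Gamma(shape=43, rate=9).
The mode of a Gamma(a, b) with a ≥ 1 (shape–rate) is (a−1)/b = 42/9 ≈ 4.667.

λ̂_MAP = 4.667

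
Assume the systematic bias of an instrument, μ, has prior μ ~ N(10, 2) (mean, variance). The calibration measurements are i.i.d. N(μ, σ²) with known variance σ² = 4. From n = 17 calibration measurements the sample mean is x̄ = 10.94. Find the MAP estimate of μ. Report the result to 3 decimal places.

n = 17, x̄ = 10.94.
For a Normal prior and Normal likelihood with known variance, the posterior is Normal; its mode equals its mean, the precision-weighted average.
Prior precision 1/σ₀² = 1/2 = 0.5; data precision n/σ² = 17/4 = 4.25.
μ̂ = (0.5·10 + 4.25·10.94) / (0.5 + 4.25) = 51.495/4.75 = 10299/950 ≈ 10.841.

μ̂_MAP = 10.841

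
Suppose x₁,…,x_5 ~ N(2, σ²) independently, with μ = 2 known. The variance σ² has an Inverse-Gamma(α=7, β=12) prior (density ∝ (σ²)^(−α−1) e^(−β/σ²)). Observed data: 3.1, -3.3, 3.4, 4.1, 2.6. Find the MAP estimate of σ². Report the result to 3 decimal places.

σ̂²_MAP = 2.859

Sum of squared deviations about the known mean: SS = (3.1−2)² + (-3.3−2)² + (3.4−2)² + (4.1−2)² + (2.6−2)² = 36.03.
The Normal likelihood contributes (σ²)^(−n/2) exp(−SS/(2σ²)), so the posterior is Inverse-Gamma(α + n/2, β + SS/2) = Inverse-Gamma(9.5, 30.015).
The mode of Inverse-Gamma(a, b) is b/(a+1) = 30.015/10.5 ≈ 2.859.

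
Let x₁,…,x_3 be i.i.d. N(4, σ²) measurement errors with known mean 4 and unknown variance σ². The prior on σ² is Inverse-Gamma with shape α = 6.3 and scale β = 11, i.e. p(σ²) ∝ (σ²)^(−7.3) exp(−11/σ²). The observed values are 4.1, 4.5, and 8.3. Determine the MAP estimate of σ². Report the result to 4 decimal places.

σ̂²_MAP = 2.3153

Sum of squared deviations about the known mean: SS = (4.1−4)² + (4.5−4)² + (8.3−4)² = 18.75.
The Normal likelihood contributes (σ²)^(−n/2) exp(−SS/(2σ²)), so the posterior is Inverse-Gamma(α + n/2, β + SS/2) = Inverse-Gamma(7.8, 20.375).
The mode of Inverse-Gamma(a, b) is b/(a+1) = 20.375/8.8 ≈ 2.3153.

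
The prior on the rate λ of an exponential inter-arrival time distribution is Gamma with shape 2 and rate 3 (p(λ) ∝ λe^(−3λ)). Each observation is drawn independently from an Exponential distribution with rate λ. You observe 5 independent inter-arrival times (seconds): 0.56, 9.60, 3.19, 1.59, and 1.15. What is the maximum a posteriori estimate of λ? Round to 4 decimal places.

The Exponential(rate=λ) likelihood is ∝ λ^n e^(−λΣtᵢ). Here n = 5 and Σtᵢ = 0.56 + 9.60 + 3.19 + 1.59 + 1.15 = 16.09.
Posterior ∝ λe^(−3λ) · λ^5e^(−16.09λ) = λ^6e^(−19.09λ), i.e. Gamma(7, 19.09).
Mode = (a−1)/b = 6/19.09 ≈ 0.3143.

λ̂_MAP = 0.3143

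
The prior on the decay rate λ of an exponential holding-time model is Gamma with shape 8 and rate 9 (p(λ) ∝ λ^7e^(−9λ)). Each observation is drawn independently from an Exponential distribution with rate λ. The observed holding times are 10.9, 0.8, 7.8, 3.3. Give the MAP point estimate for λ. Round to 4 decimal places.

λ̂_MAP = 0.3459

The Exponential(rate=λ) likelihood is ∝ λ^n e^(−λΣtᵢ). Here n = 4 and Σtᵢ = 10.9 + 0.8 + 7.8 + 3.3 = 22.8.
Posterior ∝ λ^7e^(−9λ) · λ^4e^(−22.8λ) = λ^11e^(−31.8λ), i.e. Gamma(12, 31.8).
Mode = (a−1)/b = 11/31.8 ≈ 0.3459.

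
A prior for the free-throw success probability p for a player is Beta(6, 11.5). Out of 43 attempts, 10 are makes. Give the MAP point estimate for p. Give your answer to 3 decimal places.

p̂_MAP = 0.256

Prior: Beta(6, 11.5).
Data: 10 successes in 43 trials. The binomial likelihood contributes p^10(1−p)^33, so the posterior is Beta(6+10, 11.5+33) = Beta(16, 44.5).
For Beta(a, b) with a, b > 1 the mode is (a−1)/(a+b−2) = 15/58.5 ≈ 0.256.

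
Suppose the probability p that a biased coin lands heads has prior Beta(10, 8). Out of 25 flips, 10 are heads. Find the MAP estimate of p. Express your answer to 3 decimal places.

Prior: Beta(10, 8).
Data: 10 successes in 25 trials. The binomial likelihood contributes p^10(1−p)^15, so the posterior is Beta(10+10, 8+15) = Beta(20, 23).
For Beta(a, b) with a, b > 1 the mode is (a−1)/(a+b−2) = 19/41 ≈ 0.463.

p̂_MAP = 0.463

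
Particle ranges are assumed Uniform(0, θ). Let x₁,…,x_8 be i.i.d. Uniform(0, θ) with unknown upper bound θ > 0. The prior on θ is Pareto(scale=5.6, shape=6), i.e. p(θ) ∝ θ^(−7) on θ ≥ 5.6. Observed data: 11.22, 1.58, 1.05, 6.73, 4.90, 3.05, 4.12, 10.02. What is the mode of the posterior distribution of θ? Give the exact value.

The Uniform(0, θ) likelihood is θ^(−n) for θ ≥ max(xᵢ), zero otherwise. Here max(xᵢ) = 11.22.
Posterior ∝ θ^(−7) · θ^(−8) = θ^(−15) on θ ≥ max(5.6, 11.22) = 11.22.
This density is strictly decreasing in θ, so the posterior mode lies at the lower boundary of the support.

θ̂_MAP = 11.22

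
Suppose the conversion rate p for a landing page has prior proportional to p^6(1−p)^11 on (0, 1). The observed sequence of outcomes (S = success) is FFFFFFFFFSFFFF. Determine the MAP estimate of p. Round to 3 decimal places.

The prior density ∝ p^6(1−p)^11 is the kernel of Beta(7, 12).
Data: 1 success in 14 trials (from the sequence). The binomial likelihood contributes p(1−p)^13, so the posterior is Beta(7+1, 12+13) = Beta(8, 25).
For Beta(a, b) with a, b > 1 the mode is (a−1)/(a+b−2) = 7/31 ≈ 0.226.

p̂_MAP = 0.226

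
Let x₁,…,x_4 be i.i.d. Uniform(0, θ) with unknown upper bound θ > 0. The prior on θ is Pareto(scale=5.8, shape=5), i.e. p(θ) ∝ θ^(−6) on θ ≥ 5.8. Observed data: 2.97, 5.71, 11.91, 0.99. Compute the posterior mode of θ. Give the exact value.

The Uniform(0, θ) likelihood is θ^(−n) for θ ≥ max(xᵢ), zero otherwise. Here max(xᵢ) = 11.91.
Posterior ∝ θ^(−6) · θ^(−4) = θ^(−10) on θ ≥ max(5.8, 11.91) = 11.91.
This density is strictly decreasing in θ, so the posterior mode lies at the lower boundary of the support.

θ̂_MAP = 11.91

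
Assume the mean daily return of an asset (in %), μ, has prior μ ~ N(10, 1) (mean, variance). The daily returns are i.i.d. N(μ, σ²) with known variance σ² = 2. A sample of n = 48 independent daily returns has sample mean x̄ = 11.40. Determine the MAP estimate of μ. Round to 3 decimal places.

μ̂_MAP = 11.344

n = 48, x̄ = 11.40.
For a Normal prior and Normal likelihood with known variance, the posterior is Normal; its mode equals its mean, the precision-weighted average.
Prior precision 1/σ₀² = 1/1 = 1; data precision n/σ² = 48/2 = 24.
μ̂ = (1·10 + 24·11.4) / (1 + 24) = 283.6/25 = 11.344.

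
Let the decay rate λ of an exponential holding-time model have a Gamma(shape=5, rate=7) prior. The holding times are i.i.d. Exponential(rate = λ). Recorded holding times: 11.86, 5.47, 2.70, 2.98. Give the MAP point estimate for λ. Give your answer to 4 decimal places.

λ̂_MAP = 0.2666

The Exponential(rate=λ) likelihood is ∝ λ^n e^(−λΣtᵢ). Here n = 4 and Σtᵢ = 11.86 + 5.47 + 2.70 + 2.98 = 23.01.
Posterior ∝ λ^4e^(−7λ) · λ^4e^(−23.01λ) = λ^8e^(−30.01λ), i.e. Gamma(9, 30.01).
Mode = (a−1)/b = 8/30.01 ≈ 0.2666.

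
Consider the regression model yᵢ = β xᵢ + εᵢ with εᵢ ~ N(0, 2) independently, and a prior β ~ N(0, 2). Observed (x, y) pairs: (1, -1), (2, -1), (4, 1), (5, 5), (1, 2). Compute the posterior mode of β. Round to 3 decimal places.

β̂_MAP = 0.583

log p(β | y) = −Σ(yᵢ − βxᵢ)²/(2·2) − β²/(2·2) + const.
Setting the derivative to zero: Σxᵢ(yᵢ − βxᵢ)/2 − β/2 = 0, so β = Σxᵢyᵢ / (Σxᵢ² + σ²/τ²).
Σxᵢyᵢ = 1·(-1) + 2·(-1) + 4·1 + 5·5 + 1·2 = 28; Σxᵢ² = 47; σ²/τ² = 1.
β̂_MAP = 28 / (47 + 1) = 28/48 ≈ 0.583.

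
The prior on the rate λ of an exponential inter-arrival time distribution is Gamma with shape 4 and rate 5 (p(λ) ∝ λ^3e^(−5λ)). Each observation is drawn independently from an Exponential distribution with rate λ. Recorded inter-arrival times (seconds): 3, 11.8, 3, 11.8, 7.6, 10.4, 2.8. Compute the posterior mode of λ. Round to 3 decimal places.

λ̂_MAP = 0.181

The Exponential(rate=λ) likelihood is ∝ λ^n e^(−λΣtᵢ). Here n = 7 and Σtᵢ = 3 + 11.8 + 3 + 11.8 + 7.6 + 10.4 + 2.8 = 50.4.
Posterior ∝ λ^3e^(−5λ) · λ^7e^(−50.4λ) = λ^10e^(−55.4λ), i.e. Gamma(11, 55.4).
Mode = (a−1)/b = 10/55.4 ≈ 0.181.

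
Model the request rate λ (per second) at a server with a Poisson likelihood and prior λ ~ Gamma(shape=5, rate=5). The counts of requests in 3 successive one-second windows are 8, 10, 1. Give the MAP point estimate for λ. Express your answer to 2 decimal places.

λ̂_MAP = 2.88

Σxᵢ = 8+10+1 = 19, with n = 3.
Posterior ∝ λ^4e^(−5λ) · λ^19e^(−3λ) = λ^23e^(−8λ), i.e. Gamma(shape=24, rate=8).
The mode of a Gamma(a, b) with a ≥ 1 (shape–rate) is (a−1)/b = 23/8 ≈ 2.88.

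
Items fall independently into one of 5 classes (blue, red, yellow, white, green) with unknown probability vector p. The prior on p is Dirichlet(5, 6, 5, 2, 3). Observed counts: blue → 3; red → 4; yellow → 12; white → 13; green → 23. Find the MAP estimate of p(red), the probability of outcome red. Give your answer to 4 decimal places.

MAP estimate of p(red) = 0.1268

The posterior is Dirichlet(αᵢ + nᵢ) = Dirichlet(8, 10, 17, 15, 26).
For a Dirichlet(a₁,…,a_K) with all aᵢ > 1, the mode has j-th component (aⱼ − 1)/(Σaᵢ − K).
Here Σaᵢ = 76 and K = 5, so p(red) = (10 − 1)/(76 − 5) = 9/71 ≈ 0.1268.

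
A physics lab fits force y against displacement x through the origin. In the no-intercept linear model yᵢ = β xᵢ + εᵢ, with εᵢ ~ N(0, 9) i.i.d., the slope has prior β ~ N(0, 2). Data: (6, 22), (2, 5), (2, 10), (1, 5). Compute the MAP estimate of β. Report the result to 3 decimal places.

β̂_MAP = 3.374

log p(β | y) = −Σ(yᵢ − βxᵢ)²/(2·9) − β²/(2·2) + const.
Setting the derivative to zero: Σxᵢ(yᵢ − βxᵢ)/9 − β/2 = 0, so β = Σxᵢyᵢ / (Σxᵢ² + σ²/τ²).
Σxᵢyᵢ = 6·22 + 2·5 + 2·10 + 1·5 = 167; Σxᵢ² = 45; σ²/τ² = 4.5.
β̂_MAP = 167 / (45 + 4.5) = 167/49.5 ≈ 3.374.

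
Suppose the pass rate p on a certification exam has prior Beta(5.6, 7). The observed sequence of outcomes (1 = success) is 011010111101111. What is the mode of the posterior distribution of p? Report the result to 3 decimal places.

Prior: Beta(5.6, 7).
Data: 11 successes in 15 trials (from the sequence). The binomial likelihood contributes p^11(1−p)^4, so the posterior is Beta(5.6+11, 7+4) = Beta(16.6, 11).
For Beta(a, b) with a, b > 1 the mode is (a−1)/(a+b−2) = 15.6/25.6 ≈ 0.609.

p̂_MAP = 0.609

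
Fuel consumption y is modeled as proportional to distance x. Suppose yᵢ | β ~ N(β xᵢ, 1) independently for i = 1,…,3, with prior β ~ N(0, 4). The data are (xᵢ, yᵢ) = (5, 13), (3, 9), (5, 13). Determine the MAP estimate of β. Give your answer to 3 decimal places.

log p(β | y) = −Σ(yᵢ − βxᵢ)²/(2·1) − β²/(2·4) + const.
Setting the derivative to zero: Σxᵢ(yᵢ − βxᵢ)/1 − β/4 = 0, so β = Σxᵢyᵢ / (Σxᵢ² + σ²/τ²).
Σxᵢyᵢ = 5·13 + 3·9 + 5·13 = 157; Σxᵢ² = 59; σ²/τ² = 0.25.
β̂_MAP = 157 / (59 + 0.25) = 157/59.25 ≈ 2.650.

β̂_MAP = 2.650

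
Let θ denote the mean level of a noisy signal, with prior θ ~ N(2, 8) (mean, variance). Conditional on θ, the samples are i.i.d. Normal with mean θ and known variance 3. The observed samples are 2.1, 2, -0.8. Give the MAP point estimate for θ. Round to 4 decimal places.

θ̂_MAP = 1.2000

n = 3; x̄ = (2.1 + 2 + (-0.8))/3 = 3.3/3 = 1.1.
For a Normal prior and Normal likelihood with known variance, the posterior is Normal; its mode equals its mean, the precision-weighted average.
Prior precision 1/σ₀² = 1/8 = 0.125; data precision n/σ² = 3/3 = 1.
θ̂ = (0.125·2 + 1·1.1) / (0.125 + 1) = 1.35/1.125 = 1.2000.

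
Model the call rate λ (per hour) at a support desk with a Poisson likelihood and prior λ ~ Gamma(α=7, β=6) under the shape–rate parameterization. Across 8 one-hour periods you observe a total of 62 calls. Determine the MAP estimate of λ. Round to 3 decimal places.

λ̂_MAP = 4.857

Σxᵢ = 62, n = 8.
Posterior ∝ λ^6e^(−6λ) · λ^62e^(−8λ) = λ^68e^(−14λ), i.e. Gamma(shape=69, rate=14).
The mode of a Gamma(a, b) with a ≥ 1 (shape–rate) is (a−1)/b = 68/14 ≈ 4.857.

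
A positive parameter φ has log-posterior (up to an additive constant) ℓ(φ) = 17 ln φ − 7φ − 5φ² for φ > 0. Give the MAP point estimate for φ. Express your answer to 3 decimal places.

ℓ'(φ) = 17/φ − 7 − 10φ. Setting this to zero and multiplying by φ: 10φ² + 7φ − 17 = 0.
φ = (−7 + √(7² + 4·10·17)) / (2·10) = (−7 + √729) / 20 = (−7 + 27)/20 = 1.
ℓ''(φ) = −17/φ² − 10 < 0, confirming a maximum.

φ̂_MAP = 1.000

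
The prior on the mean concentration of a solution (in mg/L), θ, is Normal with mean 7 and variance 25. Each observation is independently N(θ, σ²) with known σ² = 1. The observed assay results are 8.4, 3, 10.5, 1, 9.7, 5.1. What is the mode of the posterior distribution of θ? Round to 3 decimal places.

n = 6; x̄ = (8.4 + 3 + 10.5 + 1 + 9.7 + 5.1)/6 = 37.7/6 = 377/60 ≈ 6.2833.
For a Normal prior and Normal likelihood with known variance, the posterior is Normal; its mode equals its mean, the precision-weighted average.
Prior precision 1/σ₀² = 1/25 = 0.04; data precision n/σ² = 6/1 = 6.
θ̂ = (0.04·7 + 6·(377/60)) / (0.04 + 6) = 37.98/6.04 = 1899/302 ≈ 6.288.

θ̂_MAP = 6.288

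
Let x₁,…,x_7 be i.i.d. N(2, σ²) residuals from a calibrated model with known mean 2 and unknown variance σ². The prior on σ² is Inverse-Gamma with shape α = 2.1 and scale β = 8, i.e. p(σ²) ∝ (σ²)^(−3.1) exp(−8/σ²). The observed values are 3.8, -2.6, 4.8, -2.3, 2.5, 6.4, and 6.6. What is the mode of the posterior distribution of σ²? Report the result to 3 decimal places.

σ̂²_MAP = 8.144

Sum of squared deviations about the known mean: SS = (3.8−2)² + (-2.6−2)² + (4.8−2)² + (-2.3−2)² + (2.5−2)² + (6.4−2)² + (6.6−2)² = 91.5.
The Normal likelihood contributes (σ²)^(−n/2) exp(−SS/(2σ²)), so the posterior is Inverse-Gamma(α + n/2, β + SS/2) = Inverse-Gamma(5.6, 53.75).
The mode of Inverse-Gamma(a, b) is b/(a+1) = 53.75/6.6 ≈ 8.144.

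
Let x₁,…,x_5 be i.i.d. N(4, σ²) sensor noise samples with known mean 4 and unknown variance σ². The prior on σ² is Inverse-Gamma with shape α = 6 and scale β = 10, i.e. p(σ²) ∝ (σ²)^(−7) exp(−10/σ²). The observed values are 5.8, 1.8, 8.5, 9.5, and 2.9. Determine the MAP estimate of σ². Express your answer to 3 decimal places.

σ̂²_MAP = 4.199

Sum of squared deviations about the known mean: SS = (5.8−4)² + (1.8−4)² + (8.5−4)² + (9.5−4)² + (2.9−4)² = 59.79.
The Normal likelihood contributes (σ²)^(−n/2) exp(−SS/(2σ²)), so the posterior is Inverse-Gamma(α + n/2, β + SS/2) = Inverse-Gamma(8.5, 39.895).
The mode of Inverse-Gamma(a, b) is b/(a+1) = 39.895/9.5 ≈ 4.199.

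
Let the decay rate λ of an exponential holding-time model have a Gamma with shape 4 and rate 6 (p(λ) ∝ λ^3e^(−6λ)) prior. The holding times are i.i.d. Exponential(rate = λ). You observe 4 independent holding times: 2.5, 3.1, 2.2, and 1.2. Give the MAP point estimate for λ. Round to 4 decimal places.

The Exponential(rate=λ) likelihood is ∝ λ^n e^(−λΣtᵢ). Here n = 4 and Σtᵢ = 2.5 + 3.1 + 2.2 + 1.2 = 9.
Posterior ∝ λ^3e^(−6λ) · λ^4e^(−9λ) = λ^7e^(−15λ), i.e. Gamma(8, 15).
Mode = (a−1)/b = 7/15 ≈ 0.4667.

λ̂_MAP = 0.4667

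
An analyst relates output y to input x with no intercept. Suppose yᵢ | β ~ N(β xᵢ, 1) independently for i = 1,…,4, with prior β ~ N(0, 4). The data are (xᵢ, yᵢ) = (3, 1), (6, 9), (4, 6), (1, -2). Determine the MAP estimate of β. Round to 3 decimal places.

log p(β | y) = −Σ(yᵢ − βxᵢ)²/(2·1) − β²/(2·4) + const.
Setting the derivative to zero: Σxᵢ(yᵢ − βxᵢ)/1 − β/4 = 0, so β = Σxᵢyᵢ / (Σxᵢ² + σ²/τ²).
Σxᵢyᵢ = 3·1 + 6·9 + 4·6 + 1·(-2) = 79; Σxᵢ² = 62; σ²/τ² = 0.25.
β̂_MAP = 79 / (62 + 0.25) = 79/62.25 ≈ 1.269.

β̂_MAP = 1.269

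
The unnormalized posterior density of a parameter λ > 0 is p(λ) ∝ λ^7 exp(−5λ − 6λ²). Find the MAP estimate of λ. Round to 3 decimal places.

ℓ'(λ) = 7/λ − 5 − 12λ. Setting this to zero and multiplying by λ: 12λ² + 5λ − 7 = 0.
λ = (−5 + √(5² + 4·12·7)) / (2·12) = (−5 + √361) / 24 = (−5 + 19)/24 = 7/12.
ℓ''(λ) = −7/λ² − 12 < 0, confirming a maximum.

λ̂_MAP = 0.583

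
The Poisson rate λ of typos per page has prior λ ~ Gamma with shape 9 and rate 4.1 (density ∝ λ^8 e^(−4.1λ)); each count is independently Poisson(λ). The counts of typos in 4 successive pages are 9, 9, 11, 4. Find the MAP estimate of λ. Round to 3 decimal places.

λ̂_MAP = 5.062

Σxᵢ = 9+9+11+4 = 33, with n = 4.
Posterior ∝ λ^8e^(−4.1λ) · λ^33e^(−4λ) = λ^41e^(−8.1λ), i.e. Gamma(shape=42, rate=8.1).
The mode of a Gamma(a, b) with a ≥ 1 (shape–rate) is (a−1)/b = 41/8.1 ≈ 5.062.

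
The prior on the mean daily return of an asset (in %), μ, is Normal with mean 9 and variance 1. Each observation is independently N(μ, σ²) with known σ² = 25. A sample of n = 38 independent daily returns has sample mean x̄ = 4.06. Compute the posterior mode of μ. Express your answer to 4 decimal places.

μ̂_MAP = 6.0203

n = 38, x̄ = 4.06.
For a Normal prior and Normal likelihood with known variance, the posterior is Normal; its mode equals its mean, the precision-weighted average.
Prior precision 1/σ₀² = 1/1 = 1; data precision n/σ² = 38/25 = 1.52.
μ̂ = (1·9 + 1.52·4.06) / (1 + 1.52) = 15.1712/2.52 = 9482/1575 ≈ 6.0203.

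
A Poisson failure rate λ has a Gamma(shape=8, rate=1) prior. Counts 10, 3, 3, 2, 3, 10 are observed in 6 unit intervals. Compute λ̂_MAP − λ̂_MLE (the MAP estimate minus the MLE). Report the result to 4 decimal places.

Σxᵢ = 31. Posterior is Gamma(39, 7); MAP = (39−1)/7 = 38/7 ≈ 5.42857.
MLE = x̄ = 31/6 ≈ 5.16667.
Difference = 38/7 − 31/6 = 11/42 ≈ 0.2619.

MAP − MLE = 0.2619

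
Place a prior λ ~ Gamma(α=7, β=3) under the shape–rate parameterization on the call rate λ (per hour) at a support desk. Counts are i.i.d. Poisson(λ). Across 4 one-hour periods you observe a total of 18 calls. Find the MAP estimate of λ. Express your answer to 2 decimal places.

Σxᵢ = 18, n = 4.
Posterior ∝ λ^6e^(−3λ) · λ^18e^(−4λ) = λ^24e^(−7λ), i.e. Gamma(shape=25, rate=7).
The mode of a Gamma(a, b) with a ≥ 1 (shape–rate) is (a−1)/b = 24/7 ≈ 3.43.

λ̂_MAP = 3.43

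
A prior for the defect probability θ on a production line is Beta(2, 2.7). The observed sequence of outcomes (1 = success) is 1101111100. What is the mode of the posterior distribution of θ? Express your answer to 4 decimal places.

θ̂_MAP = 0.6299

Prior: Beta(2, 2.7).
Data: 7 successes in 10 trials (from the sequence). The binomial likelihood contributes θ^7(1−θ)^3, so the posterior is Beta(2+7, 2.7+3) = Beta(9, 5.7).
For Beta(a, b) with a, b > 1 the mode is (a−1)/(a+b−2) = 8/12.7 ≈ 0.6299.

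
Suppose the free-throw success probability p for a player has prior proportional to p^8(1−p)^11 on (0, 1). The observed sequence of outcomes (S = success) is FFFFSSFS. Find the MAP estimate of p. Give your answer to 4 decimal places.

p̂_MAP = 0.4074

The prior density ∝ p^8(1−p)^11 is the kernel of Beta(9, 12).
Data: 3 successes in 8 trials (from the sequence). The binomial likelihood contributes p^3(1−p)^5, so the posterior is Beta(9+3, 12+5) = Beta(12, 17).
For Beta(a, b) with a, b > 1 the mode is (a−1)/(a+b−2) = 11/27 ≈ 0.4074.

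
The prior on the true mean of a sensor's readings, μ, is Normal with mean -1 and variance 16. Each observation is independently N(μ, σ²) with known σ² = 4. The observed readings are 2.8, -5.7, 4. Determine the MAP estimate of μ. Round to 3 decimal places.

n = 3; x̄ = (2.8 + (-5.7) + 4)/3 = 1.1/3 = 11/30 ≈ 0.3667.
For a Normal prior and Normal likelihood with known variance, the posterior is Normal; its mode equals its mean, the precision-weighted average.
Prior precision 1/σ₀² = 1/16 = 0.0625; data precision n/σ² = 3/4 = 0.75.
μ̂ = (0.0625·(-1) + 0.75·(11/30)) / (0.0625 + 0.75) = 0.2125/0.8125 = 17/65 ≈ 0.262.

μ̂_MAP = 0.262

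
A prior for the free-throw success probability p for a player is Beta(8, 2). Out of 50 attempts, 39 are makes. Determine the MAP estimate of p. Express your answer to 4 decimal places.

p̂_MAP = 0.7931

Prior: Beta(8, 2).
Data: 39 successes in 50 trials. The binomial likelihood contributes p^39(1−p)^11, so the posterior is Beta(8+39, 2+11) = Beta(47, 13).
For Beta(a, b) with a, b > 1 the mode is (a−1)/(a+b−2) = 46/58 ≈ 0.7931.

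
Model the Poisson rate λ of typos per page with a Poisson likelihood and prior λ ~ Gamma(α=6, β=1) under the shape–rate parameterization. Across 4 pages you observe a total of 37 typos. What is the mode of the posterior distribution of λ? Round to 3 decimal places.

Σxᵢ = 37, n = 4.
Posterior ∝ λ^5e^(−1λ) · λ^37e^(−4λ) = λ^42e^(−5λ), i.e. Gamma(shape=43, rate=5).
The mode of a Gamma(a, b) with a ≥ 1 (shape–rate) is (a−1)/b = 42/5 ≈ 8.400.

λ̂_MAP = 8.400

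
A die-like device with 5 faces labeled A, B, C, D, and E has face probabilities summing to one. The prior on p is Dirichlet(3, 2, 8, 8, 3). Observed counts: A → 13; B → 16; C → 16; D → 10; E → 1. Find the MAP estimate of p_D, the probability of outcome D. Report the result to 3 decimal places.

MAP estimate of p_D = 0.227

The posterior is Dirichlet(αᵢ + nᵢ) = Dirichlet(16, 18, 24, 18, 4).
For a Dirichlet(a₁,…,a_K) with all aᵢ > 1, the mode has j-th component (aⱼ − 1)/(Σaᵢ − K).
Here Σaᵢ = 80 and K = 5, so p_D = (18 − 1)/(80 − 5) = 17/75 ≈ 0.227.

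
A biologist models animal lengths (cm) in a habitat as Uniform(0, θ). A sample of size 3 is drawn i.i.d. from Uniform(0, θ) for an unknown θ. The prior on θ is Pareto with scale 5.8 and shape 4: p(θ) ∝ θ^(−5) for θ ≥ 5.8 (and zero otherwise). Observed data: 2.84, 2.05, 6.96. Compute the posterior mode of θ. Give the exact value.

The Uniform(0, θ) likelihood is θ^(−n) for θ ≥ max(xᵢ), zero otherwise. Here max(xᵢ) = 6.96.
Posterior ∝ θ^(−5) · θ^(−3) = θ^(−8) on θ ≥ max(5.8, 6.96) = 6.96.
This density is strictly decreasing in θ, so the posterior mode lies at the lower boundary of the support.

θ̂_MAP = 6.96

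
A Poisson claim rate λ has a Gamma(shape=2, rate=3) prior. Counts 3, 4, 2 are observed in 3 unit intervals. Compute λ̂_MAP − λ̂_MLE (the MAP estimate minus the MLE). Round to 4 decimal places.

MAP − MLE = -1.3333

Σxᵢ = 9. Posterior is Gamma(11, 6); MAP = (11−1)/6 = 10/6 ≈ 1.66667.
MLE = x̄ = 9/3 ≈ 3.00000.
Difference = 10/6 − 9/3 = -4/3 ≈ -1.3333.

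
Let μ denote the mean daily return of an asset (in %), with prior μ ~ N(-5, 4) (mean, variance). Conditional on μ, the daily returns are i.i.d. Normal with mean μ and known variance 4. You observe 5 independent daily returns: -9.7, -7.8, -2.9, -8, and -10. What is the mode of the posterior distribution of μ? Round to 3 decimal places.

n = 5; x̄ = ((-9.7) + (-7.8) + (-2.9) + (-8) + (-10))/5 = -38.4/5 = -7.68.
For a Normal prior and Normal likelihood with known variance, the posterior is Normal; its mode equals its mean, the precision-weighted average.
Prior precision 1/σ₀² = 1/4 = 0.25; data precision n/σ² = 5/4 = 1.25.
μ̂ = (0.25·(-5) + 1.25·(-7.68)) / (0.25 + 1.25) = (-10.85)/1.5 = -217/30 ≈ -7.233.

μ̂_MAP = -7.233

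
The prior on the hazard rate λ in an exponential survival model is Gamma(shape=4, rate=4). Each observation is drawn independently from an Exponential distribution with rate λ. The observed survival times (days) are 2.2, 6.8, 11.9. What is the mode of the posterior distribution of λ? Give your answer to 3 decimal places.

λ̂_MAP = 0.241

The Exponential(rate=λ) likelihood is ∝ λ^n e^(−λΣtᵢ). Here n = 3 and Σtᵢ = 2.2 + 6.8 + 11.9 = 20.9.
Posterior ∝ λ^3e^(−4λ) · λ^3e^(−20.9λ) = λ^6e^(−24.9λ), i.e. Gamma(7, 24.9).
Mode = (a−1)/b = 6/24.9 ≈ 0.241.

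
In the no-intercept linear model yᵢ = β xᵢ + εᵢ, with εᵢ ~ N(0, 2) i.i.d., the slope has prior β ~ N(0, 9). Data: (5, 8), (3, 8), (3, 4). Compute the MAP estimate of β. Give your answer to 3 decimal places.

log p(β | y) = −Σ(yᵢ − βxᵢ)²/(2·2) − β²/(2·9) + const.
Setting the derivative to zero: Σxᵢ(yᵢ − βxᵢ)/2 − β/9 = 0, so β = Σxᵢyᵢ / (Σxᵢ² + σ²/τ²).
Σxᵢyᵢ = 5·8 + 3·8 + 3·4 = 76; Σxᵢ² = 43; σ²/τ² = 2/9.
β̂_MAP = 76 / (43 + 2/9) = 76/(389/9) = 684/389 ≈ 1.758.

β̂_MAP = 1.758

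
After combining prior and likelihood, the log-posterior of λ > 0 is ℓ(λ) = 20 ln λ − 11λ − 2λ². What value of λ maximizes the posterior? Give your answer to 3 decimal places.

ℓ'(λ) = 20/λ − 11 − 4λ. Setting this to zero and multiplying by λ: 4λ² + 11λ − 20 = 0.
λ = (−11 + √(11² + 4·4·20)) / (2·4) = (−11 + √441) / 8 = (−11 + 21)/8 = 5/4.
ℓ''(λ) = −20/λ² − 4 < 0, confirming a maximum.

λ̂_MAP = 1.250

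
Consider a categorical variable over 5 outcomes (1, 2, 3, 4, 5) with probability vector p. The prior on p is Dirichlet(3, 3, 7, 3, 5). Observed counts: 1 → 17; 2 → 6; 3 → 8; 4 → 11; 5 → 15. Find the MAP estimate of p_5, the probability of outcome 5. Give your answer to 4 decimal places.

The posterior is Dirichlet(αᵢ + nᵢ) = Dirichlet(20, 9, 15, 14, 20).
For a Dirichlet(a₁,…,a_K) with all aᵢ > 1, the mode has j-th component (aⱼ − 1)/(Σaᵢ − K).
Here Σaᵢ = 78 and K = 5, so p_5 = (20 − 1)/(78 − 5) = 19/73 ≈ 0.2603.

MAP estimate: 0.2603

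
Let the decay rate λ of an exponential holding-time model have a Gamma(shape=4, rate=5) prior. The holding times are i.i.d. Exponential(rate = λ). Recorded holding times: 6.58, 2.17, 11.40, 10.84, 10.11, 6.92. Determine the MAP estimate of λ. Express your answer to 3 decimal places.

λ̂_MAP = 0.170

The Exponential(rate=λ) likelihood is ∝ λ^n e^(−λΣtᵢ). Here n = 6 and Σtᵢ = 6.58 + 2.17 + 11.40 + 10.84 + 10.11 + 6.92 = 48.02.
Posterior ∝ λ^3e^(−5λ) · λ^6e^(−48.02λ) = λ^9e^(−53.02λ), i.e. Gamma(10, 53.02).
Mode = (a−1)/b = 9/53.02 ≈ 0.170.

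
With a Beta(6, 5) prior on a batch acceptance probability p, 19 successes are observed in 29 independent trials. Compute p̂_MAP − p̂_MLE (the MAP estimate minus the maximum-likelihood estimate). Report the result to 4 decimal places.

MAP − MLE = -0.0236

Posterior is Beta(25, 15); MAP = (25−1)/(40−2) = 24/38 ≈ 0.63158.
MLE ignores the prior: p̂_MLE = k/n = 19/29 ≈ 0.65517.
Difference = 24/38 − 19/29 = -13/551 ≈ -0.0236.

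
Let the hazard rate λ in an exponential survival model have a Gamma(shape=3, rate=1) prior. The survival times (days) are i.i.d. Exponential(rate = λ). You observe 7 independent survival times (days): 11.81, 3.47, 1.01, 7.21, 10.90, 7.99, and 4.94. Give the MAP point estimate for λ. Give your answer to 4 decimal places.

The Exponential(rate=λ) likelihood is ∝ λ^n e^(−λΣtᵢ). Here n = 7 and Σtᵢ = 11.81 + 3.47 + 1.01 + 7.21 + 10.90 + 7.99 + 4.94 = 47.33.
Posterior ∝ λ^2e^(−1λ) · λ^7e^(−47.33λ) = λ^9e^(−48.33λ), i.e. Gamma(10, 48.33).
Mode = (a−1)/b = 9/48.33 ≈ 0.1862.

λ̂_MAP = 0.1862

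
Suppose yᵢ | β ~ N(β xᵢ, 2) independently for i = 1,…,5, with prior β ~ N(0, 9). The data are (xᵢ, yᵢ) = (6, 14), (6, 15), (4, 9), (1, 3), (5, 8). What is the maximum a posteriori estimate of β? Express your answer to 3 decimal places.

log p(β | y) = −Σ(yᵢ − βxᵢ)²/(2·2) − β²/(2·9) + const.
Setting the derivative to zero: Σxᵢ(yᵢ − βxᵢ)/2 − β/9 = 0, so β = Σxᵢyᵢ / (Σxᵢ² + σ²/τ²).
Σxᵢyᵢ = 6·14 + 6·15 + 4·9 + 1·3 + 5·8 = 253; Σxᵢ² = 114; σ²/τ² = 2/9.
β̂_MAP = 253 / (114 + 2/9) = 253/(1028/9) = 2277/1028 ≈ 2.215.

β̂_MAP = 2.215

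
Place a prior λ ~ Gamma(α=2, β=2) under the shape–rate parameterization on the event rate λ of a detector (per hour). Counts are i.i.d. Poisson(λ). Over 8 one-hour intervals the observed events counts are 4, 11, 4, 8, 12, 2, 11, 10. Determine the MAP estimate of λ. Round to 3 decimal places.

λ̂_MAP = 6.300

Σxᵢ = 4+11+4+8+12+2+11+10 = 62, with n = 8.
Posterior ∝ λe^(−2λ) · λ^62e^(−8λ) = λ^63e^(−10λ), i.e. Gamma(shape=64, rate=10).
The mode of a Gamma(a, b) with a ≥ 1 (shape–rate) is (a−1)/b = 63/10 ≈ 6.300.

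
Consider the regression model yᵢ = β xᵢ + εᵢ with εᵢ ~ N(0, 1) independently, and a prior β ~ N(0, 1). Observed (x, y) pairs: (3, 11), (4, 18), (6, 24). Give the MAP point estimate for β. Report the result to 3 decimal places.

log p(β | y) = −Σ(yᵢ − βxᵢ)²/(2·1) − β²/(2·1) + const.
Setting the derivative to zero: Σxᵢ(yᵢ − βxᵢ)/1 − β/1 = 0, so β = Σxᵢyᵢ / (Σxᵢ² + σ²/τ²).
Σxᵢyᵢ = 3·11 + 4·18 + 6·24 = 249; Σxᵢ² = 61; σ²/τ² = 1.
β̂_MAP = 249 / (61 + 1) = 249/62 ≈ 4.016.

β̂_MAP = 4.016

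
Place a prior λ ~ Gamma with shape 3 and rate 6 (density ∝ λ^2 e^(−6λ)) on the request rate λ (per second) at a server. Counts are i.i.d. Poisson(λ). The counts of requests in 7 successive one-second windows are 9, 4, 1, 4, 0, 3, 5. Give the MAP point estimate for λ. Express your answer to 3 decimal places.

λ̂_MAP = 2.154

Σxᵢ = 9+4+1+4+0+3+5 = 26, with n = 7.
Posterior ∝ λ^2e^(−6λ) · λ^26e^(−7λ) = λ^28e^(−13λ), i.e. Gamma(shape=29, rate=13).
The mode of a Gamma(a, b) with a ≥ 1 (shape–rate) is (a−1)/b = 28/13 ≈ 2.154.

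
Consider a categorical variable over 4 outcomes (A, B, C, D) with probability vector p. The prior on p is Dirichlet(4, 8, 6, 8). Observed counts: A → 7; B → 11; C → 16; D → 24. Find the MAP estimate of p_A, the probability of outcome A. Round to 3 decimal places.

MAP estimate of p_A = 0.125

The posterior is Dirichlet(αᵢ + nᵢ) = Dirichlet(11, 19, 22, 32).
For a Dirichlet(a₁,…,a_K) with all aᵢ > 1, the mode has j-th component (aⱼ − 1)/(Σaᵢ − K).
Here Σaᵢ = 84 and K = 4, so p_A = (11 − 1)/(84 − 4) = 10/80 ≈ 0.125.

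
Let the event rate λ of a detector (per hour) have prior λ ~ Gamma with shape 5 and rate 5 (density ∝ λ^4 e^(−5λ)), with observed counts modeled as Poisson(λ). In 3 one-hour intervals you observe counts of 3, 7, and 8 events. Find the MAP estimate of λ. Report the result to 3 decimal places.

Σxᵢ = 3+7+8 = 18, with n = 3.
Posterior ∝ λ^4e^(−5λ) · λ^18e^(−3λ) = λ^22e^(−8λ), i.e. Gamma(shape=23, rate=8).
The mode of a Gamma(a, b) with a ≥ 1 (shape–rate) is (a−1)/b = 22/8 ≈ 2.750.

λ̂_MAP = 2.750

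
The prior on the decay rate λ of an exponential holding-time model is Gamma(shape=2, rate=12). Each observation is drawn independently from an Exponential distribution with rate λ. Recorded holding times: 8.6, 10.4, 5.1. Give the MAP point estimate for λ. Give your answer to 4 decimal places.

λ̂_MAP = 0.1108

The Exponential(rate=λ) likelihood is ∝ λ^n e^(−λΣtᵢ). Here n = 3 and Σtᵢ = 8.6 + 10.4 + 5.1 = 24.1.
Posterior ∝ λe^(−12λ) · λ^3e^(−24.1λ) = λ^4e^(−36.1λ), i.e. Gamma(5, 36.1).
Mode = (a−1)/b = 4/36.1 ≈ 0.1108.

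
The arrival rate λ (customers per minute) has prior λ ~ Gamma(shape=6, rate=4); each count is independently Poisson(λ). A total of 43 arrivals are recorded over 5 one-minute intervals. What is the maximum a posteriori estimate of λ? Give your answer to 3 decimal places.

Σxᵢ = 43, n = 5.
Posterior ∝ λ^5e^(−4λ) · λ^43e^(−5λ) = λ^48e^(−9λ), i.e. Gamma(shape=49, rate=9).
The mode of a Gamma(a, b) with a ≥ 1 (shape–rate) is (a−1)/b = 48/9 ≈ 5.333.

λ̂_MAP = 5.333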